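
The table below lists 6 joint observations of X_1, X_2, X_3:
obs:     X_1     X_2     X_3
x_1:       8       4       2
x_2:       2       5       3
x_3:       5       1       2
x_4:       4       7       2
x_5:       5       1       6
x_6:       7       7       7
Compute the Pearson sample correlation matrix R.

Step 1 — column means:
  mean(X_1) = (8 + 2 + 5 + 4 + 5 + 7) / 6 = 31/6 = 5.1667
  mean(X_2) = (4 + 5 + 1 + 7 + 1 + 7) / 6 = 25/6 = 4.1667
  mean(X_3) = (2 + 3 + 2 + 2 + 6 + 7) / 6 = 22/6 = 3.6667

Step 2 — sample variances and covariances s[i,j] = (1/(n-1)) · Σ_k (x_{k,i} - mean_i) · (x_{k,j} - mean_j), with n-1 = 5:
  s[X_1,X_1] = ((2.8333)·(2.8333) + (-3.1667)·(-3.1667) + (-0.1667)·(-0.1667) + (-1.1667)·(-1.1667) + (-0.1667)·(-0.1667) + (1.8333)·(1.8333)) / 5 = 22.8333/5 = 4.5667
  s[X_1,X_2] = ((2.8333)·(-0.1667) + (-3.1667)·(0.8333) + (-0.1667)·(-3.1667) + (-1.1667)·(2.8333) + (-0.1667)·(-3.1667) + (1.8333)·(2.8333)) / 5 = -0.1667/5 = -0.0333
  s[X_1,X_3] = ((2.8333)·(-1.6667) + (-3.1667)·(-0.6667) + (-0.1667)·(-1.6667) + (-1.1667)·(-1.6667) + (-0.1667)·(2.3333) + (1.8333)·(3.3333)) / 5 = 5.3333/5 = 1.0667
  s[X_2,X_2] = ((-0.1667)·(-0.1667) + (0.8333)·(0.8333) + (-3.1667)·(-3.1667) + (2.8333)·(2.8333) + (-3.1667)·(-3.1667) + (2.8333)·(2.8333)) / 5 = 36.8333/5 = 7.3667
  s[X_2,X_3] = ((-0.1667)·(-1.6667) + (0.8333)·(-0.6667) + (-3.1667)·(-1.6667) + (2.8333)·(-1.6667) + (-3.1667)·(2.3333) + (2.8333)·(3.3333)) / 5 = 2.3333/5 = 0.4667
  s[X_3,X_3] = ((-1.6667)·(-1.6667) + (-0.6667)·(-0.6667) + (-1.6667)·(-1.6667) + (-1.6667)·(-1.6667) + (2.3333)·(2.3333) + (3.3333)·(3.3333)) / 5 = 25.3333/5 = 5.0667
  Sample standard deviations s_i = √(s[i,i]):
  s(X_1) = √(4.5667) = 2.137
  s(X_2) = √(7.3667) = 2.7142
  s(X_3) = √(5.0667) = 2.2509

Step 3 — r_{ij} = s_{ij} / (s_i · s_j):
  r[X_1,X_1] = 1 (diagonal).
  r[X_1,X_2] = -0.0333 / (2.137 · 2.7142) = -0.0333 / 5.8001 = -0.0057
  r[X_1,X_3] = 1.0667 / (2.137 · 2.2509) = 1.0667 / 4.8102 = 0.2218
  r[X_2,X_2] = 1 (diagonal).
  r[X_2,X_3] = 0.4667 / (2.7142 · 2.2509) = 0.4667 / 6.1094 = 0.0764
  r[X_3,X_3] = 1 (diagonal).

R is symmetric with unit diagonal. Assembling:

R = [[1, -0.0057, 0.2218],
 [-0.0057, 1, 0.0764],
 [0.2218, 0.0764, 1]]


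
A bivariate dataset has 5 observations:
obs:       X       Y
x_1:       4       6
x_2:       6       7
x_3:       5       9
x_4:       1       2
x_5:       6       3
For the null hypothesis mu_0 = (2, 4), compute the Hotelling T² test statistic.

Step 1 — sample mean vector:
  mean(X) = (4 + 6 + 5 + 1 + 6) / 5 = 22/5 = 4.4
  mean(Y) = (6 + 7 + 9 + 2 + 3) / 5 = 27/5 = 5.4
  x̄ = (4.4, 5.4),  deviation x̄ - mu_0 = (4.4, 5.4) - (2, 4) = (2.4, 1.4).

Step 2 — sample covariance matrix, S[i,j] = (1/(n-1)) · Σ_k (x_{k,i} - mean_i) · (x_{k,j} - mean_j), divisor n-1 = 4:
  S[X,X] = ((-0.4)·(-0.4) + (1.6)·(1.6) + (0.6)·(0.6) + (-3.4)·(-3.4) + (1.6)·(1.6)) / 4 = 17.2/4 = 4.3
  S[X,Y] = ((-0.4)·(0.6) + (1.6)·(1.6) + (0.6)·(3.6) + (-3.4)·(-3.4) + (1.6)·(-2.4)) / 4 = 12.2/4 = 3.05
  S[Y,Y] = ((0.6)·(0.6) + (1.6)·(1.6) + (3.6)·(3.6) + (-3.4)·(-3.4) + (-2.4)·(-2.4)) / 4 = 33.2/4 = 8.3
  S = [[4.3, 3.05],
 [3.05, 8.3]].

Step 3 — invert S. det(S) = 4.3·8.3 - (3.05)² = 26.3875.
  S^{-1} = (1/det) · [[d, -b], [-b, a]] = [[0.3145, -0.1156],
 [-0.1156, 0.163]].

Step 4 — quadratic form (x̄ - mu_0)^T · S^{-1} · (x̄ - mu_0):
  S^{-1} · (x̄ - mu_0) = (0.5931, -0.0493),
  (x̄ - mu_0)^T · [...] = (2.4)·(0.5931) + (1.4)·(-0.0493) = 1.3544.

Step 5 — scale by n: T² = 5 · 1.3544 = 6.7721.

T² ≈ 6.7721


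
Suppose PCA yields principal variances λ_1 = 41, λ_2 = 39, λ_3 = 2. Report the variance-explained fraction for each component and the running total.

Step 1 — total variance = trace(Sigma) = Σ λ_i = 41 + 39 + 2 = 82.

Step 2 — fraction explained by component i = λ_i / Σ λ:
  PC1: 41/82 = 0.5
  PC2: 39/82 = 0.4756
  PC3: 2/82 = 0.0244

Step 3 — cumulative fraction after k components = (λ_1 + ... + λ_k) / Σ λ:
  k = 1: 41/82 = 0.5
  k = 2: (41 + 39)/82 = 80/82 = 0.9756
  k = 3: (41 + 39 + 2)/82 = 82/82 = 1

Summary (fraction, with percent):

explained: PC1 0.5 (50%), PC2 0.4756 (47.56%), PC3 0.0244 (2.44%);  cumulative: 0.5, 0.9756, 1


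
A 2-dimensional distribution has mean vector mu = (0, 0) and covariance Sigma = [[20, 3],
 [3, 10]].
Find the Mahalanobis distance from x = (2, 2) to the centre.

Step 1 — centre the observation: (x - mu) = (2, 2).

Step 2 — invert Sigma. det(Sigma) = 20·10 - (3)² = 191.
  Sigma^{-1} = (1/det) · [[d, -b], [-b, a]] = [[0.0524, -0.0157],
 [-0.0157, 0.1047]].

Step 3 — form the quadratic (x - mu)^T · Sigma^{-1} · (x - mu):
  Sigma^{-1} · (x - mu) = (0.0733, 0.178).
  (x - mu)^T · [Sigma^{-1} · (x - mu)] = (2)·(0.0733) + (2)·(0.178) = 0.5026.

Step 4 — take square root: d = √(0.5026) ≈ 0.709.

d(x, mu) = √(0.5026) ≈ 0.709


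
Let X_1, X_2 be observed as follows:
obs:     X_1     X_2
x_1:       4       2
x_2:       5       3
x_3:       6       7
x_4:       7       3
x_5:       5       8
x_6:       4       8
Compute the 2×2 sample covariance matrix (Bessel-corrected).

Step 1 — column means:
  mean(X_1) = (4 + 5 + 6 + 7 + 5 + 4) / 6 = 31/6 = 5.1667
  mean(X_2) = (2 + 3 + 7 + 3 + 8 + 8) / 6 = 31/6 = 5.1667

Step 2 — sample covariance S[i,j] = (1/(n-1)) · Σ_k (x_{k,i} - mean_i) · (x_{k,j} - mean_j), with n-1 = 5.
  S[X_1,X_1] = ((-1.1667)·(-1.1667) + (-0.1667)·(-0.1667) + (0.8333)·(0.8333) + (1.8333)·(1.8333) + (-0.1667)·(-0.1667) + (-1.1667)·(-1.1667)) / 5 = 6.8333/5 = 1.3667
  S[X_1,X_2] = ((-1.1667)·(-3.1667) + (-0.1667)·(-2.1667) + (0.8333)·(1.8333) + (1.8333)·(-2.1667) + (-0.1667)·(2.8333) + (-1.1667)·(2.8333)) / 5 = -2.1667/5 = -0.4333
  S[X_2,X_2] = ((-3.1667)·(-3.1667) + (-2.1667)·(-2.1667) + (1.8333)·(1.8333) + (-2.1667)·(-2.1667) + (2.8333)·(2.8333) + (2.8333)·(2.8333)) / 5 = 38.8333/5 = 7.7667

S is symmetric (S[j,i] = S[i,j]). Assembling:

S = [[1.3667, -0.4333],
 [-0.4333, 7.7667]]


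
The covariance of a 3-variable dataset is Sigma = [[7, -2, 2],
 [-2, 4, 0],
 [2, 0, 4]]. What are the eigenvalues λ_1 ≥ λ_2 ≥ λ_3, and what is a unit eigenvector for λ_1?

Step 1 — characteristic polynomial p(λ) = det(λI - Sigma) = λ³ - tr·λ² + c_1·λ - det, where tr = trace, c_1 = sum of the principal 2×2 minors, det = det(Sigma):
  tr = 7 + 4 + 4 = 15,
  c_1 = (7·4 - (-2)²) + (7·4 - (2)²) + (4·4 - (0)²) = 24 + 24 + 16 = 64,
  det = 7·(4·4 - (0)²) - (-2)·((-2)·4 - (0)·(2)) + (2)·((-2)·(0) - 4·(2)) = 7·(16) - (-2)·(-8) + (2)·(-8) = 80.
  So p(λ) = λ³ - 15λ² + 64λ - 80.
Step 2 — look for an integer root (rational root theorem: any rational root is an integer divisor of 80). Testing λ = 4:
  p(4) = 64 - 240 + 256 - 80 = 0  ✓
  Dividing out (λ - 4): p(λ) = (λ - 4)(λ² - 11λ + 20).
Step 3 — remaining eigenvalues from the quadratic λ² - 11λ + 20 = 0:
  Δ = 11² - 4·20 = 121 - 80 = 41,  λ = (11 ± √41)/2 = (11 ± 6.4031)/2 ≈ 8.7016 or 2.2984.
  Sorted: λ_1 = 8.7016,  λ_2 = 4,  λ_3 = 2.2984  (check: sum = 15 = tr ✓).

Step 4 — unit eigenvector for λ_1 ≈ 8.7016: v spans the null space of (Sigma - λ_1 I), whose rows are
  r_1 = (-1.7016, -2, 2),  r_2 = (-2, -4.7016, 0),  r_3 = (2, 0, -4.7016).
  v is orthogonal to every row, so take v ∝ r_1 × r_2 = ((-2)·(0) - (2)·(-4.7016), (2)·(-2) - (-1.7016)·(0), (-1.7016)·(-4.7016) - (-2)·(-2)) ≈ (9.4031, -4, 4).
  Let u = (9.4031, -4, 4).
  ||u|| = √((9.4031)² + (-4)² + (4)²) = √(120.4187) ≈ 10.9735,  v_1 = u/||u|| ≈ (0.8569, -0.3645, 0.3645) (||v_1|| = 1).

λ_1 = 8.7016,  λ_2 = 4,  λ_3 = 2.2984;  v_1 ≈ (0.8569, -0.3645, 0.3645)


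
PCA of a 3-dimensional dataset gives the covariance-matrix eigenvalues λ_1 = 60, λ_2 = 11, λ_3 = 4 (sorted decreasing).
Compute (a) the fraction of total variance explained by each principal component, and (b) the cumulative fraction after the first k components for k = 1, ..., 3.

Step 1 — total variance = trace(Sigma) = Σ λ_i = 60 + 11 + 4 = 75.

Step 2 — fraction explained by component i = λ_i / Σ λ:
  PC1: 60/75 = 0.8
  PC2: 11/75 = 0.1467
  PC3: 4/75 = 0.0533

Step 3 — cumulative fraction after k components = (λ_1 + ... + λ_k) / Σ λ:
  k = 1: 60/75 = 0.8
  k = 2: (60 + 11)/75 = 71/75 = 0.9467
  k = 3: (60 + 11 + 4)/75 = 75/75 = 1

Summary (fraction, with percent):

explained: PC1 0.8 (80%), PC2 0.1467 (14.67%), PC3 0.0533 (5.33%);  cumulative: 0.8, 0.9467, 1


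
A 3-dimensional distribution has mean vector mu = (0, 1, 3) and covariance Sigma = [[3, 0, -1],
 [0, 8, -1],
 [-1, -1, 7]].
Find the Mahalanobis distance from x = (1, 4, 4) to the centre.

Step 1 — centre the observation: (x - mu) = (1, 3, 1).

Step 2 — invert Sigma (cofactor / det for 3×3, or solve directly):
  Sigma^{-1} = [[0.3503, 0.0064, 0.051],
 [0.0064, 0.1274, 0.0191],
 [0.051, 0.0191, 0.1529]].

Step 3 — form the quadratic (x - mu)^T · Sigma^{-1} · (x - mu):
  Sigma^{-1} · (x - mu) = (0.4204, 0.4076, 0.2611).
  (x - mu)^T · [Sigma^{-1} · (x - mu)] = (1)·(0.4204) + (3)·(0.4076) + (1)·(0.2611) = 1.9045.

Step 4 — take square root: d = √(1.9045) ≈ 1.38.

d(x, mu) = √(1.9045) ≈ 1.38


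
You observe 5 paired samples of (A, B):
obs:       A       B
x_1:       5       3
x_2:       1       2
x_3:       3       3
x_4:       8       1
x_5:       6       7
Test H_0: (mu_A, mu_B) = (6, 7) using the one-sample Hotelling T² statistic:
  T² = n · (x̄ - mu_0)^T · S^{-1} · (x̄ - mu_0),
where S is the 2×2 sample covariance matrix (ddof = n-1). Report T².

Step 1 — sample mean vector:
  mean(A) = (5 + 1 + 3 + 8 + 6) / 5 = 23/5 = 4.6
  mean(B) = (3 + 2 + 3 + 1 + 7) / 5 = 16/5 = 3.2
  x̄ = (4.6, 3.2),  deviation x̄ - mu_0 = (4.6, 3.2) - (6, 7) = (-1.4, -3.8).

Step 2 — sample covariance matrix, S[i,j] = (1/(n-1)) · Σ_k (x_{k,i} - mean_i) · (x_{k,j} - mean_j), divisor n-1 = 4:
  S[A,A] = ((0.4)·(0.4) + (-3.6)·(-3.6) + (-1.6)·(-1.6) + (3.4)·(3.4) + (1.4)·(1.4)) / 4 = 29.2/4 = 7.3
  S[A,B] = ((0.4)·(-0.2) + (-3.6)·(-1.2) + (-1.6)·(-0.2) + (3.4)·(-2.2) + (1.4)·(3.8)) / 4 = 2.4/4 = 0.6
  S[B,B] = ((-0.2)·(-0.2) + (-1.2)·(-1.2) + (-0.2)·(-0.2) + (-2.2)·(-2.2) + (3.8)·(3.8)) / 4 = 20.8/4 = 5.2
  S = [[7.3, 0.6],
 [0.6, 5.2]].

Step 3 — invert S. det(S) = 7.3·5.2 - (0.6)² = 37.6.
  S^{-1} = (1/det) · [[d, -b], [-b, a]] = [[0.1383, -0.016],
 [-0.016, 0.1941]].

Step 4 — quadratic form (x̄ - mu_0)^T · S^{-1} · (x̄ - mu_0):
  S^{-1} · (x̄ - mu_0) = (-0.133, -0.7154),
  (x̄ - mu_0)^T · [...] = (-1.4)·(-0.133) + (-3.8)·(-0.7154) = 2.9048.

Step 5 — scale by n: T² = 5 · 2.9048 = 14.5239.

T² ≈ 14.5239


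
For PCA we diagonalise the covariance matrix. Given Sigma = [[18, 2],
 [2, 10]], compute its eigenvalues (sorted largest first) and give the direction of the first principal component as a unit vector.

Step 1 — characteristic polynomial of 2×2 Sigma:
  det(Sigma - λI) = λ² - trace · λ + det = 0.
  trace = 18 + 10 = 28, det = 18·10 - (2)² = 176.
Step 2 — discriminant:
  Δ = trace² - 4·det = 784 - 704 = 80.
Step 3 — eigenvalues:
  λ = (trace ± √Δ)/2 = (28 ± 8.9443)/2,
  λ_1 = 18.4721,  λ_2 = 9.5279.

Step 4 — unit eigenvector for λ_1: solve (Sigma - λ_1 I)v = 0. First row:
  (18 - 18.4721)·v_x + (2)·v_y = 0, i.e. (-0.4721)·v_x + (2)·v_y = 0,
  so v ∝ (b, λ_1 - a) = (2, 0.4721) = u.
  ||u|| = √((2)² + (0.4721)²) = √(4.2229) ≈ 2.055,
  v_1 = u/||u|| ≈ (0.9732, 0.2298) (||v_1|| = 1).

λ_1 = 18.4721,  λ_2 = 9.5279;  v_1 ≈ (0.9732, 0.2298)


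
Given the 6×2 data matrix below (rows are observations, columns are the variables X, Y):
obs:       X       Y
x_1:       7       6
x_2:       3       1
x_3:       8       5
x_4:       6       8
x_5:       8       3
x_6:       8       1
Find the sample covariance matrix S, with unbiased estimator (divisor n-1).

Step 1 — column means:
  mean(X) = (7 + 3 + 8 + 6 + 8 + 8) / 6 = 40/6 = 6.6667
  mean(Y) = (6 + 1 + 5 + 8 + 3 + 1) / 6 = 24/6 = 4

Step 2 — sample covariance S[i,j] = (1/(n-1)) · Σ_k (x_{k,i} - mean_i) · (x_{k,j} - mean_j), with n-1 = 5.
  S[X,X] = ((0.3333)·(0.3333) + (-3.6667)·(-3.6667) + (1.3333)·(1.3333) + (-0.6667)·(-0.6667) + (1.3333)·(1.3333) + (1.3333)·(1.3333)) / 5 = 19.3333/5 = 3.8667
  S[X,Y] = ((0.3333)·(2) + (-3.6667)·(-3) + (1.3333)·(1) + (-0.6667)·(4) + (1.3333)·(-1) + (1.3333)·(-3)) / 5 = 5/5 = 1
  S[Y,Y] = ((2)·(2) + (-3)·(-3) + (1)·(1) + (4)·(4) + (-1)·(-1) + (-3)·(-3)) / 5 = 40/5 = 8

S is symmetric (S[j,i] = S[i,j]). Assembling:

S = [[3.8667, 1],
 [1, 8]]


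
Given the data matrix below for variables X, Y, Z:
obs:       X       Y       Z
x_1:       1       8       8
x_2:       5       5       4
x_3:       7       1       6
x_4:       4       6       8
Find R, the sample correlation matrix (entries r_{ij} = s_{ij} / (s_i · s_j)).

Step 1 — column means:
  mean(X) = (1 + 5 + 7 + 4) / 4 = 17/4 = 4.25
  mean(Y) = (8 + 5 + 1 + 6) / 4 = 20/4 = 5
  mean(Z) = (8 + 4 + 6 + 8) / 4 = 26/4 = 6.5

Step 2 — sample variances and covariances s[i,j] = (1/(n-1)) · Σ_k (x_{k,i} - mean_i) · (x_{k,j} - mean_j), with n-1 = 3:
  s[X,X] = ((-3.25)·(-3.25) + (0.75)·(0.75) + (2.75)·(2.75) + (-0.25)·(-0.25)) / 3 = 18.75/3 = 6.25
  s[X,Y] = ((-3.25)·(3) + (0.75)·(0) + (2.75)·(-4) + (-0.25)·(1)) / 3 = -21/3 = -7
  s[X,Z] = ((-3.25)·(1.5) + (0.75)·(-2.5) + (2.75)·(-0.5) + (-0.25)·(1.5)) / 3 = -8.5/3 = -2.8333
  s[Y,Y] = ((3)·(3) + (0)·(0) + (-4)·(-4) + (1)·(1)) / 3 = 26/3 = 8.6667
  s[Y,Z] = ((3)·(1.5) + (0)·(-2.5) + (-4)·(-0.5) + (1)·(1.5)) / 3 = 8/3 = 2.6667
  s[Z,Z] = ((1.5)·(1.5) + (-2.5)·(-2.5) + (-0.5)·(-0.5) + (1.5)·(1.5)) / 3 = 11/3 = 3.6667
  Sample standard deviations s_i = √(s[i,i]):
  s(X) = √(6.25) = 2.5
  s(Y) = √(8.6667) = 2.9439
  s(Z) = √(3.6667) = 1.9149

Step 3 — r_{ij} = s_{ij} / (s_i · s_j):
  r[X,X] = 1 (diagonal).
  r[X,Y] = -7 / (2.5 · 2.9439) = -7 / 7.3598 = -0.9511
  r[X,Z] = -2.8333 / (2.5 · 1.9149) = -2.8333 / 4.7871 = -0.5919
  r[Y,Y] = 1 (diagonal).
  r[Y,Z] = 2.6667 / (2.9439 · 1.9149) = 2.6667 / 5.6372 = 0.473
  r[Z,Z] = 1 (diagonal).

R is symmetric with unit diagonal. Assembling:

R = [[1, -0.9511, -0.5919],
 [-0.9511, 1, 0.473],
 [-0.5919, 0.473, 1]]


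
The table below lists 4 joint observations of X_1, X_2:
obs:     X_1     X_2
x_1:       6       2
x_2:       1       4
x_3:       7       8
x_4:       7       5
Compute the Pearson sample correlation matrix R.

Step 1 — column means:
  mean(X_1) = (6 + 1 + 7 + 7) / 4 = 21/4 = 5.25
  mean(X_2) = (2 + 4 + 8 + 5) / 4 = 19/4 = 4.75

Step 2 — sample variances and covariances s[i,j] = (1/(n-1)) · Σ_k (x_{k,i} - mean_i) · (x_{k,j} - mean_j), with n-1 = 3:
  s[X_1,X_1] = ((0.75)·(0.75) + (-4.25)·(-4.25) + (1.75)·(1.75) + (1.75)·(1.75)) / 3 = 24.75/3 = 8.25
  s[X_1,X_2] = ((0.75)·(-2.75) + (-4.25)·(-0.75) + (1.75)·(3.25) + (1.75)·(0.25)) / 3 = 7.25/3 = 2.4167
  s[X_2,X_2] = ((-2.75)·(-2.75) + (-0.75)·(-0.75) + (3.25)·(3.25) + (0.25)·(0.25)) / 3 = 18.75/3 = 6.25
  Sample standard deviations s_i = √(s[i,i]):
  s(X_1) = √(8.25) = 2.8723
  s(X_2) = √(6.25) = 2.5

Step 3 — r_{ij} = s_{ij} / (s_i · s_j):
  r[X_1,X_1] = 1 (diagonal).
  r[X_1,X_2] = 2.4167 / (2.8723 · 2.5) = 2.4167 / 7.1807 = 0.3366
  r[X_2,X_2] = 1 (diagonal).

R is symmetric with unit diagonal. Assembling:

R = [[1, 0.3366],
 [0.3366, 1]]


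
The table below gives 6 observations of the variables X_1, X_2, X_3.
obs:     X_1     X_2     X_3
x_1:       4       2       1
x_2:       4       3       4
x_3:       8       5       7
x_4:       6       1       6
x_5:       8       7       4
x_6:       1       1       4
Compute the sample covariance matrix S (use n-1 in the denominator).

Step 1 — column means:
  mean(X_1) = (4 + 4 + 8 + 6 + 8 + 1) / 6 = 31/6 = 5.1667
  mean(X_2) = (2 + 3 + 5 + 1 + 7 + 1) / 6 = 19/6 = 3.1667
  mean(X_3) = (1 + 4 + 7 + 6 + 4 + 4) / 6 = 26/6 = 4.3333

Step 2 — sample covariance S[i,j] = (1/(n-1)) · Σ_k (x_{k,i} - mean_i) · (x_{k,j} - mean_j), with n-1 = 5.
  S[X_1,X_1] = ((-1.1667)·(-1.1667) + (-1.1667)·(-1.1667) + (2.8333)·(2.8333) + (0.8333)·(0.8333) + (2.8333)·(2.8333) + (-4.1667)·(-4.1667)) / 5 = 36.8333/5 = 7.3667
  S[X_1,X_2] = ((-1.1667)·(-1.1667) + (-1.1667)·(-0.1667) + (2.8333)·(1.8333) + (0.8333)·(-2.1667) + (2.8333)·(3.8333) + (-4.1667)·(-2.1667)) / 5 = 24.8333/5 = 4.9667
  S[X_1,X_3] = ((-1.1667)·(-3.3333) + (-1.1667)·(-0.3333) + (2.8333)·(2.6667) + (0.8333)·(1.6667) + (2.8333)·(-0.3333) + (-4.1667)·(-0.3333)) / 5 = 13.6667/5 = 2.7333
  S[X_2,X_2] = ((-1.1667)·(-1.1667) + (-0.1667)·(-0.1667) + (1.8333)·(1.8333) + (-2.1667)·(-2.1667) + (3.8333)·(3.8333) + (-2.1667)·(-2.1667)) / 5 = 28.8333/5 = 5.7667
  S[X_2,X_3] = ((-1.1667)·(-3.3333) + (-0.1667)·(-0.3333) + (1.8333)·(2.6667) + (-2.1667)·(1.6667) + (3.8333)·(-0.3333) + (-2.1667)·(-0.3333)) / 5 = 4.6667/5 = 0.9333
  S[X_3,X_3] = ((-3.3333)·(-3.3333) + (-0.3333)·(-0.3333) + (2.6667)·(2.6667) + (1.6667)·(1.6667) + (-0.3333)·(-0.3333) + (-0.3333)·(-0.3333)) / 5 = 21.3333/5 = 4.2667

S is symmetric (S[j,i] = S[i,j]). Assembling:

S = [[7.3667, 4.9667, 2.7333],
 [4.9667, 5.7667, 0.9333],
 [2.7333, 0.9333, 4.2667]]


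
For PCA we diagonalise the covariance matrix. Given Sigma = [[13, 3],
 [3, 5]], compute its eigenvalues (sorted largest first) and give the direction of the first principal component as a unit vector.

Step 1 — characteristic polynomial of 2×2 Sigma:
  det(Sigma - λI) = λ² - trace · λ + det = 0.
  trace = 13 + 5 = 18, det = 13·5 - (3)² = 56.
Step 2 — discriminant:
  Δ = trace² - 4·det = 324 - 224 = 100.
Step 3 — eigenvalues:
  λ = (trace ± √Δ)/2 = (18 ± 10)/2,
  λ_1 = 14,  λ_2 = 4.

Step 4 — unit eigenvector for λ_1: solve (Sigma - λ_1 I)v = 0. First row:
  (13 - 14)·v_x + (3)·v_y = 0, i.e. (-1)·v_x + (3)·v_y = 0,
  so v ∝ (b, λ_1 - a) = (3, 1) = u.
  ||u|| = √((3)² + (1)²) = √(10) ≈ 3.1623,
  v_1 = u/||u|| ≈ (0.9487, 0.3162) (||v_1|| = 1).

λ_1 = 14,  λ_2 = 4;  v_1 ≈ (0.9487, 0.3162)


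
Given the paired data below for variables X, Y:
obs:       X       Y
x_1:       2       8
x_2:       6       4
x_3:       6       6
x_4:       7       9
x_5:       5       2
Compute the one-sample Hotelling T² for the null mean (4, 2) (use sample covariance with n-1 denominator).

Step 1 — sample mean vector:
  mean(X) = (2 + 6 + 6 + 7 + 5) / 5 = 26/5 = 5.2
  mean(Y) = (8 + 4 + 6 + 9 + 2) / 5 = 29/5 = 5.8
  x̄ = (5.2, 5.8),  deviation x̄ - mu_0 = (5.2, 5.8) - (4, 2) = (1.2, 3.8).

Step 2 — sample covariance matrix, S[i,j] = (1/(n-1)) · Σ_k (x_{k,i} - mean_i) · (x_{k,j} - mean_j), divisor n-1 = 4:
  S[X,X] = ((-3.2)·(-3.2) + (0.8)·(0.8) + (0.8)·(0.8) + (1.8)·(1.8) + (-0.2)·(-0.2)) / 4 = 14.8/4 = 3.7
  S[X,Y] = ((-3.2)·(2.2) + (0.8)·(-1.8) + (0.8)·(0.2) + (1.8)·(3.2) + (-0.2)·(-3.8)) / 4 = -1.8/4 = -0.45
  S[Y,Y] = ((2.2)·(2.2) + (-1.8)·(-1.8) + (0.2)·(0.2) + (3.2)·(3.2) + (-3.8)·(-3.8)) / 4 = 32.8/4 = 8.2
  S = [[3.7, -0.45],
 [-0.45, 8.2]].

Step 3 — invert S. det(S) = 3.7·8.2 - (-0.45)² = 30.1375.
  S^{-1} = (1/det) · [[d, -b], [-b, a]] = [[0.2721, 0.0149],
 [0.0149, 0.1228]].

Step 4 — quadratic form (x̄ - mu_0)^T · S^{-1} · (x̄ - mu_0):
  S^{-1} · (x̄ - mu_0) = (0.3832, 0.4844),
  (x̄ - mu_0)^T · [...] = (1.2)·(0.3832) + (3.8)·(0.4844) = 2.3008.

Step 5 — scale by n: T² = 5 · 2.3008 = 11.5039.

T² ≈ 11.5039


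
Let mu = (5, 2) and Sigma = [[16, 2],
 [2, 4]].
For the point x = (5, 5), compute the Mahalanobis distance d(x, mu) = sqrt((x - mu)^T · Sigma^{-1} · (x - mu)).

Step 1 — centre the observation: (x - mu) = (0, 3).

Step 2 — invert Sigma. det(Sigma) = 16·4 - (2)² = 60.
  Sigma^{-1} = (1/det) · [[d, -b], [-b, a]] = [[0.0667, -0.0333],
 [-0.0333, 0.2667]].

Step 3 — form the quadratic (x - mu)^T · Sigma^{-1} · (x - mu):
  Sigma^{-1} · (x - mu) = (-0.1, 0.8).
  (x - mu)^T · [Sigma^{-1} · (x - mu)] = (0)·(-0.1) + (3)·(0.8) = 2.4.

Step 4 — take square root: d = √(2.4) ≈ 1.5492.

d(x, mu) = √(2.4) ≈ 1.5492


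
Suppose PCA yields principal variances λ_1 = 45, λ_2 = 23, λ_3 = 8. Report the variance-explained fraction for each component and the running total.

Step 1 — total variance = trace(Sigma) = Σ λ_i = 45 + 23 + 8 = 76.

Step 2 — fraction explained by component i = λ_i / Σ λ:
  PC1: 45/76 = 0.5921
  PC2: 23/76 = 0.3026
  PC3: 8/76 = 0.1053

Step 3 — cumulative fraction after k components = (λ_1 + ... + λ_k) / Σ λ:
  k = 1: 45/76 = 0.5921
  k = 2: (45 + 23)/76 = 68/76 = 0.8947
  k = 3: (45 + 23 + 8)/76 = 76/76 = 1

Summary (fraction, with percent):

explained: PC1 0.5921 (59.21%), PC2 0.3026 (30.26%), PC3 0.1053 (10.53%);  cumulative: 0.5921, 0.8947, 1


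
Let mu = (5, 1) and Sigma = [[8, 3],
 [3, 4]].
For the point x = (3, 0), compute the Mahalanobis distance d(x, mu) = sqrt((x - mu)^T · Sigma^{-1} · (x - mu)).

Step 1 — centre the observation: (x - mu) = (-2, -1).

Step 2 — invert Sigma. det(Sigma) = 8·4 - (3)² = 23.
  Sigma^{-1} = (1/det) · [[d, -b], [-b, a]] = [[0.1739, -0.1304],
 [-0.1304, 0.3478]].

Step 3 — form the quadratic (x - mu)^T · Sigma^{-1} · (x - mu):
  Sigma^{-1} · (x - mu) = (-0.2174, -0.087).
  (x - mu)^T · [Sigma^{-1} · (x - mu)] = (-2)·(-0.2174) + (-1)·(-0.087) = 0.5217.

Step 4 — take square root: d = √(0.5217) ≈ 0.7223.

d(x, mu) = √(0.5217) ≈ 0.7223


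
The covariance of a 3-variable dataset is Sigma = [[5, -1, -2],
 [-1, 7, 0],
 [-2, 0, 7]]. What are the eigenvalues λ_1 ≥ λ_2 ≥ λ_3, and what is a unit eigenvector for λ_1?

Step 1 — characteristic polynomial p(λ) = det(λI - Sigma) = λ³ - tr·λ² + c_1·λ - det, where tr = trace, c_1 = sum of the principal 2×2 minors, det = det(Sigma):
  tr = 5 + 7 + 7 = 19,
  c_1 = (5·7 - (-1)²) + (5·7 - (-2)²) + (7·7 - (0)²) = 34 + 31 + 49 = 114,
  det = 5·(7·7 - (0)²) - (-1)·((-1)·7 - (0)·(-2)) + (-2)·((-1)·(0) - 7·(-2)) = 5·(49) - (-1)·(-7) + (-2)·(14) = 210.
  So p(λ) = λ³ - 19λ² + 114λ - 210.
Step 2 — look for an integer root (rational root theorem: any rational root is an integer divisor of 210). Testing λ = 7:
  p(7) = 343 - 931 + 798 - 210 = 0  ✓
  Dividing out (λ - 7): p(λ) = (λ - 7)(λ² - 12λ + 30).
Step 3 — remaining eigenvalues from the quadratic λ² - 12λ + 30 = 0:
  Δ = 12² - 4·30 = 144 - 120 = 24,  λ = (12 ± √24)/2 = (12 ± 4.899)/2 ≈ 8.4495 or 3.5505.
  Sorted: λ_1 = 8.4495,  λ_2 = 7,  λ_3 = 3.5505  (check: sum = 19 = tr ✓).

Step 4 — unit eigenvector for λ_1 ≈ 8.4495: v spans the null space of (Sigma - λ_1 I), whose rows are
  r_1 = (-3.4495, -1, -2),  r_2 = (-1, -1.4495, 0),  r_3 = (-2, 0, -1.4495).
  v is orthogonal to every row, so take v ∝ r_1 × r_2 = ((-1)·(0) - (-2)·(-1.4495), (-2)·(-1) - (-3.4495)·(0), (-3.4495)·(-1.4495) - (-1)·(-1)) ≈ (-2.899, 2, 4).
  Rescale (multiply by -1 so the first nonzero entry is positive): u = (2.899, -2, -4).
  ||u|| = √((2.899)² + (-2)² + (-4)²) = √(28.4041) ≈ 5.3295,  v_1 = u/||u|| ≈ (0.5439, -0.3753, -0.7505) (||v_1|| = 1).

λ_1 = 8.4495,  λ_2 = 7,  λ_3 = 3.5505;  v_1 ≈ (0.5439, -0.3753, -0.7505)


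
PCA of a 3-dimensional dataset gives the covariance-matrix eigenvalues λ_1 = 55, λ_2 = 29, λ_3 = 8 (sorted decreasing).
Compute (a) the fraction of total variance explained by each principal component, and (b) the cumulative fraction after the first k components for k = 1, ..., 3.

Step 1 — total variance = trace(Sigma) = Σ λ_i = 55 + 29 + 8 = 92.

Step 2 — fraction explained by component i = λ_i / Σ λ:
  PC1: 55/92 = 0.5978
  PC2: 29/92 = 0.3152
  PC3: 8/92 = 0.087

Step 3 — cumulative fraction after k components = (λ_1 + ... + λ_k) / Σ λ:
  k = 1: 55/92 = 0.5978
  k = 2: (55 + 29)/92 = 84/92 = 0.913
  k = 3: (55 + 29 + 8)/92 = 92/92 = 1

Summary (fraction, with percent):

explained: PC1 0.5978 (59.78%), PC2 0.3152 (31.52%), PC3 0.087 (8.7%);  cumulative: 0.5978, 0.913, 1


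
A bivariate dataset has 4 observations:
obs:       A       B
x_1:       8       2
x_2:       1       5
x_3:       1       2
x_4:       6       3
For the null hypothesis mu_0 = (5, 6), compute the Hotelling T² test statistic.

Step 1 — sample mean vector:
  mean(A) = (8 + 1 + 1 + 6) / 4 = 16/4 = 4
  mean(B) = (2 + 5 + 2 + 3) / 4 = 12/4 = 3
  x̄ = (4, 3),  deviation x̄ - mu_0 = (4, 3) - (5, 6) = (-1, -3).

Step 2 — sample covariance matrix, S[i,j] = (1/(n-1)) · Σ_k (x_{k,i} - mean_i) · (x_{k,j} - mean_j), divisor n-1 = 3:
  S[A,A] = ((4)·(4) + (-3)·(-3) + (-3)·(-3) + (2)·(2)) / 3 = 38/3 = 12.6667
  S[A,B] = ((4)·(-1) + (-3)·(2) + (-3)·(-1) + (2)·(0)) / 3 = -7/3 = -2.3333
  S[B,B] = ((-1)·(-1) + (2)·(2) + (-1)·(-1) + (0)·(0)) / 3 = 6/3 = 2
  S = [[12.6667, -2.3333],
 [-2.3333, 2]].

Step 3 — invert S. det(S) = 12.6667·2 - (-2.3333)² = 19.8889.
  S^{-1} = (1/det) · [[d, -b], [-b, a]] = [[0.1006, 0.1173],
 [0.1173, 0.6369]].

Step 4 — quadratic form (x̄ - mu_0)^T · S^{-1} · (x̄ - mu_0):
  S^{-1} · (x̄ - mu_0) = (-0.4525, -2.0279),
  (x̄ - mu_0)^T · [...] = (-1)·(-0.4525) + (-3)·(-2.0279) = 6.5363.

Step 5 — scale by n: T² = 4 · 6.5363 = 26.1453.

T² ≈ 26.1453


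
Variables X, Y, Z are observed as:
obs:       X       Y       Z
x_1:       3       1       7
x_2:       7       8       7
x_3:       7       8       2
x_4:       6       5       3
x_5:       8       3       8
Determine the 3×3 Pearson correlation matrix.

Step 1 — column means:
  mean(X) = (3 + 7 + 7 + 6 + 8) / 5 = 31/5 = 6.2
  mean(Y) = (1 + 8 + 8 + 5 + 3) / 5 = 25/5 = 5
  mean(Z) = (7 + 7 + 2 + 3 + 8) / 5 = 27/5 = 5.4

Step 2 — sample variances and covariances s[i,j] = (1/(n-1)) · Σ_k (x_{k,i} - mean_i) · (x_{k,j} - mean_j), with n-1 = 4:
  s[X,X] = ((-3.2)·(-3.2) + (0.8)·(0.8) + (0.8)·(0.8) + (-0.2)·(-0.2) + (1.8)·(1.8)) / 4 = 14.8/4 = 3.7
  s[X,Y] = ((-3.2)·(-4) + (0.8)·(3) + (0.8)·(3) + (-0.2)·(0) + (1.8)·(-2)) / 4 = 14/4 = 3.5
  s[X,Z] = ((-3.2)·(1.6) + (0.8)·(1.6) + (0.8)·(-3.4) + (-0.2)·(-2.4) + (1.8)·(2.6)) / 4 = -1.4/4 = -0.35
  s[Y,Y] = ((-4)·(-4) + (3)·(3) + (3)·(3) + (0)·(0) + (-2)·(-2)) / 4 = 38/4 = 9.5
  s[Y,Z] = ((-4)·(1.6) + (3)·(1.6) + (3)·(-3.4) + (0)·(-2.4) + (-2)·(2.6)) / 4 = -17/4 = -4.25
  s[Z,Z] = ((1.6)·(1.6) + (1.6)·(1.6) + (-3.4)·(-3.4) + (-2.4)·(-2.4) + (2.6)·(2.6)) / 4 = 29.2/4 = 7.3
  Sample standard deviations s_i = √(s[i,i]):
  s(X) = √(3.7) = 1.9235
  s(Y) = √(9.5) = 3.0822
  s(Z) = √(7.3) = 2.7019

Step 3 — r_{ij} = s_{ij} / (s_i · s_j):
  r[X,X] = 1 (diagonal).
  r[X,Y] = 3.5 / (1.9235 · 3.0822) = 3.5 / 5.9287 = 0.5903
  r[X,Z] = -0.35 / (1.9235 · 2.7019) = -0.35 / 5.1971 = -0.0673
  r[Y,Y] = 1 (diagonal).
  r[Y,Z] = -4.25 / (3.0822 · 2.7019) = -4.25 / 8.3277 = -0.5103
  r[Z,Z] = 1 (diagonal).

R is symmetric with unit diagonal. Assembling:

R = [[1, 0.5903, -0.0673],
 [0.5903, 1, -0.5103],
 [-0.0673, -0.5103, 1]]


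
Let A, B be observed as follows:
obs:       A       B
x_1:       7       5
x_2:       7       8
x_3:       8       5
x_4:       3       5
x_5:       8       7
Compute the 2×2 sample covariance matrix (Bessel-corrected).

Step 1 — column means:
  mean(A) = (7 + 7 + 8 + 3 + 8) / 5 = 33/5 = 6.6
  mean(B) = (5 + 8 + 5 + 5 + 7) / 5 = 30/5 = 6

Step 2 — sample covariance S[i,j] = (1/(n-1)) · Σ_k (x_{k,i} - mean_i) · (x_{k,j} - mean_j), with n-1 = 4.
  S[A,A] = ((0.4)·(0.4) + (0.4)·(0.4) + (1.4)·(1.4) + (-3.6)·(-3.6) + (1.4)·(1.4)) / 4 = 17.2/4 = 4.3
  S[A,B] = ((0.4)·(-1) + (0.4)·(2) + (1.4)·(-1) + (-3.6)·(-1) + (1.4)·(1)) / 4 = 4/4 = 1
  S[B,B] = ((-1)·(-1) + (2)·(2) + (-1)·(-1) + (-1)·(-1) + (1)·(1)) / 4 = 8/4 = 2

S is symmetric (S[j,i] = S[i,j]). Assembling:

S = [[4.3, 1],
 [1, 2]]


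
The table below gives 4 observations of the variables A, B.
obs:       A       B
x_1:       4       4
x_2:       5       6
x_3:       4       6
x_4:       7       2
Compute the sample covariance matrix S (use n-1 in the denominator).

Step 1 — column means:
  mean(A) = (4 + 5 + 4 + 7) / 4 = 20/4 = 5
  mean(B) = (4 + 6 + 6 + 2) / 4 = 18/4 = 4.5

Step 2 — sample covariance S[i,j] = (1/(n-1)) · Σ_k (x_{k,i} - mean_i) · (x_{k,j} - mean_j), with n-1 = 3.
  S[A,A] = ((-1)·(-1) + (0)·(0) + (-1)·(-1) + (2)·(2)) / 3 = 6/3 = 2
  S[A,B] = ((-1)·(-0.5) + (0)·(1.5) + (-1)·(1.5) + (2)·(-2.5)) / 3 = -6/3 = -2
  S[B,B] = ((-0.5)·(-0.5) + (1.5)·(1.5) + (1.5)·(1.5) + (-2.5)·(-2.5)) / 3 = 11/3 = 3.6667

S is symmetric (S[j,i] = S[i,j]). Assembling:

S = [[2, -2],
 [-2, 3.6667]]


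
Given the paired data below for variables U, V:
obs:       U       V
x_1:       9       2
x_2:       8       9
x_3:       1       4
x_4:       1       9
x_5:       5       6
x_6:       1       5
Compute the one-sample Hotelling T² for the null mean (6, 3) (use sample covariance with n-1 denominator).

Step 1 — sample mean vector:
  mean(U) = (9 + 8 + 1 + 1 + 5 + 1) / 6 = 25/6 = 4.1667
  mean(V) = (2 + 9 + 4 + 9 + 6 + 5) / 6 = 35/6 = 5.8333
  x̄ = (4.1667, 5.8333),  deviation x̄ - mu_0 = (4.1667, 5.8333) - (6, 3) = (-1.8333, 2.8333).

Step 2 — sample covariance matrix, S[i,j] = (1/(n-1)) · Σ_k (x_{k,i} - mean_i) · (x_{k,j} - mean_j), divisor n-1 = 5:
  S[U,U] = ((4.8333)·(4.8333) + (3.8333)·(3.8333) + (-3.1667)·(-3.1667) + (-3.1667)·(-3.1667) + (0.8333)·(0.8333) + (-3.1667)·(-3.1667)) / 5 = 68.8333/5 = 13.7667
  S[U,V] = ((4.8333)·(-3.8333) + (3.8333)·(3.1667) + (-3.1667)·(-1.8333) + (-3.1667)·(3.1667) + (0.8333)·(0.1667) + (-3.1667)·(-0.8333)) / 5 = -7.8333/5 = -1.5667
  S[V,V] = ((-3.8333)·(-3.8333) + (3.1667)·(3.1667) + (-1.8333)·(-1.8333) + (3.1667)·(3.1667) + (0.1667)·(0.1667) + (-0.8333)·(-0.8333)) / 5 = 38.8333/5 = 7.7667
  S = [[13.7667, -1.5667],
 [-1.5667, 7.7667]].

Step 3 — invert S. det(S) = 13.7667·7.7667 - (-1.5667)² = 104.4667.
  S^{-1} = (1/det) · [[d, -b], [-b, a]] = [[0.0743, 0.015],
 [0.015, 0.1318]].

Step 4 — quadratic form (x̄ - mu_0)^T · S^{-1} · (x̄ - mu_0):
  S^{-1} · (x̄ - mu_0) = (-0.0938, 0.3459),
  (x̄ - mu_0)^T · [...] = (-1.8333)·(-0.0938) + (2.8333)·(0.3459) = 1.152.

Step 5 — scale by n: T² = 6 · 1.152 = 6.9119.

T² ≈ 6.9119


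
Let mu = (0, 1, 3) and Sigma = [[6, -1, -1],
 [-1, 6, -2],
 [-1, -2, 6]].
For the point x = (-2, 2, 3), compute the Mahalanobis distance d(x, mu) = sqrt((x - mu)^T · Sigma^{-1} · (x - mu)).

Step 1 — centre the observation: (x - mu) = (-2, 1, 0).

Step 2 — invert Sigma (cofactor / det for 3×3, or solve directly):
  Sigma^{-1} = [[0.1818, 0.0455, 0.0455],
 [0.0455, 0.1989, 0.0739],
 [0.0455, 0.0739, 0.1989]].

Step 3 — form the quadratic (x - mu)^T · Sigma^{-1} · (x - mu):
  Sigma^{-1} · (x - mu) = (-0.3182, 0.108, -0.017).
  (x - mu)^T · [Sigma^{-1} · (x - mu)] = (-2)·(-0.3182) + (1)·(0.108) + (0)·(-0.017) = 0.7443.

Step 4 — take square root: d = √(0.7443) ≈ 0.8627.

d(x, mu) = √(0.7443) ≈ 0.8627


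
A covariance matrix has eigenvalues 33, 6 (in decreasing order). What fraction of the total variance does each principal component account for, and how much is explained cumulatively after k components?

Step 1 — total variance = trace(Sigma) = Σ λ_i = 33 + 6 = 39.

Step 2 — fraction explained by component i = λ_i / Σ λ:
  PC1: 33/39 = 0.8462
  PC2: 6/39 = 0.1538

Step 3 — cumulative fraction after k components = (λ_1 + ... + λ_k) / Σ λ:
  k = 1: 33/39 = 0.8462
  k = 2: (33 + 6)/39 = 39/39 = 1

Summary (fraction, with percent):

explained: PC1 0.8462 (84.62%), PC2 0.1538 (15.38%);  cumulative: 0.8462, 1


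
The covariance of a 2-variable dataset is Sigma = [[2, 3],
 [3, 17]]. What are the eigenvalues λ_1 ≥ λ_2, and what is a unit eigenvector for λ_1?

Step 1 — characteristic polynomial of 2×2 Sigma:
  det(Sigma - λI) = λ² - trace · λ + det = 0.
  trace = 2 + 17 = 19, det = 2·17 - (3)² = 25.
Step 2 — discriminant:
  Δ = trace² - 4·det = 361 - 100 = 261.
Step 3 — eigenvalues:
  λ = (trace ± √Δ)/2 = (19 ± 16.1555)/2,
  λ_1 = 17.5777,  λ_2 = 1.4223.

Step 4 — unit eigenvector for λ_1: solve (Sigma - λ_1 I)v = 0. First row:
  (2 - 17.5777)·v_x + (3)·v_y = 0, i.e. (-15.5777)·v_x + (3)·v_y = 0,
  so v ∝ (b, λ_1 - a) = (3, 15.5777) = u.
  ||u|| = √((3)² + (15.5777)²) = √(251.6662) ≈ 15.864,
  v_1 = u/||u|| ≈ (0.1891, 0.982) (||v_1|| = 1).

λ_1 = 17.5777,  λ_2 = 1.4223;  v_1 ≈ (0.1891, 0.982)


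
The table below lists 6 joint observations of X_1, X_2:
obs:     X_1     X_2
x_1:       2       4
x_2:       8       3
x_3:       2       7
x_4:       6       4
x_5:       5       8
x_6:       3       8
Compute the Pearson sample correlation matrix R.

Step 1 — column means:
  mean(X_1) = (2 + 8 + 2 + 6 + 5 + 3) / 6 = 26/6 = 4.3333
  mean(X_2) = (4 + 3 + 7 + 4 + 8 + 8) / 6 = 34/6 = 5.6667

Step 2 — sample variances and covariances s[i,j] = (1/(n-1)) · Σ_k (x_{k,i} - mean_i) · (x_{k,j} - mean_j), with n-1 = 5:
  s[X_1,X_1] = ((-2.3333)·(-2.3333) + (3.6667)·(3.6667) + (-2.3333)·(-2.3333) + (1.6667)·(1.6667) + (0.6667)·(0.6667) + (-1.3333)·(-1.3333)) / 5 = 29.3333/5 = 5.8667
  s[X_1,X_2] = ((-2.3333)·(-1.6667) + (3.6667)·(-2.6667) + (-2.3333)·(1.3333) + (1.6667)·(-1.6667) + (0.6667)·(2.3333) + (-1.3333)·(2.3333)) / 5 = -13.3333/5 = -2.6667
  s[X_2,X_2] = ((-1.6667)·(-1.6667) + (-2.6667)·(-2.6667) + (1.3333)·(1.3333) + (-1.6667)·(-1.6667) + (2.3333)·(2.3333) + (2.3333)·(2.3333)) / 5 = 25.3333/5 = 5.0667
  Sample standard deviations s_i = √(s[i,i]):
  s(X_1) = √(5.8667) = 2.4221
  s(X_2) = √(5.0667) = 2.2509

Step 3 — r_{ij} = s_{ij} / (s_i · s_j):
  r[X_1,X_1] = 1 (diagonal).
  r[X_1,X_2] = -2.6667 / (2.4221 · 2.2509) = -2.6667 / 5.452 = -0.4891
  r[X_2,X_2] = 1 (diagonal).

R is symmetric with unit diagonal. Assembling:

R = [[1, -0.4891],
 [-0.4891, 1]]


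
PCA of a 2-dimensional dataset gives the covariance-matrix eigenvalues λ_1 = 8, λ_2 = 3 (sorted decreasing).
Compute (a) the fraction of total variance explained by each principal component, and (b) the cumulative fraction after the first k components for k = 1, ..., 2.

Step 1 — total variance = trace(Sigma) = Σ λ_i = 8 + 3 = 11.

Step 2 — fraction explained by component i = λ_i / Σ λ:
  PC1: 8/11 = 0.7273
  PC2: 3/11 = 0.2727

Step 3 — cumulative fraction after k components = (λ_1 + ... + λ_k) / Σ λ:
  k = 1: 8/11 = 0.7273
  k = 2: (8 + 3)/11 = 11/11 = 1

Summary (fraction, with percent):

explained: PC1 0.7273 (72.73%), PC2 0.2727 (27.27%);  cumulative: 0.7273, 1


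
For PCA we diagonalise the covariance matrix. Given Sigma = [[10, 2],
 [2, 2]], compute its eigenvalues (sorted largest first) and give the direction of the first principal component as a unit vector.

Step 1 — characteristic polynomial of 2×2 Sigma:
  det(Sigma - λI) = λ² - trace · λ + det = 0.
  trace = 10 + 2 = 12, det = 10·2 - (2)² = 16.
Step 2 — discriminant:
  Δ = trace² - 4·det = 144 - 64 = 80.
Step 3 — eigenvalues:
  λ = (trace ± √Δ)/2 = (12 ± 8.9443)/2,
  λ_1 = 10.4721,  λ_2 = 1.5279.

Step 4 — unit eigenvector for λ_1: solve (Sigma - λ_1 I)v = 0. First row:
  (10 - 10.4721)·v_x + (2)·v_y = 0, i.e. (-0.4721)·v_x + (2)·v_y = 0,
  so v ∝ (b, λ_1 - a) = (2, 0.4721) = u.
  ||u|| = √((2)² + (0.4721)²) = √(4.2229) ≈ 2.055,
  v_1 = u/||u|| ≈ (0.9732, 0.2298) (||v_1|| = 1).

λ_1 = 10.4721,  λ_2 = 1.5279;  v_1 ≈ (0.9732, 0.2298)


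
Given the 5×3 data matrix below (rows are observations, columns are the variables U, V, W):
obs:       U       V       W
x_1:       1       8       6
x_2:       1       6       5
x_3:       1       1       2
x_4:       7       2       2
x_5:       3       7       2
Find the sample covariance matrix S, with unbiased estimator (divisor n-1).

Step 1 — column means:
  mean(U) = (1 + 1 + 1 + 7 + 3) / 5 = 13/5 = 2.6
  mean(V) = (8 + 6 + 1 + 2 + 7) / 5 = 24/5 = 4.8
  mean(W) = (6 + 5 + 2 + 2 + 2) / 5 = 17/5 = 3.4

Step 2 — sample covariance S[i,j] = (1/(n-1)) · Σ_k (x_{k,i} - mean_i) · (x_{k,j} - mean_j), with n-1 = 4.
  S[U,U] = ((-1.6)·(-1.6) + (-1.6)·(-1.6) + (-1.6)·(-1.6) + (4.4)·(4.4) + (0.4)·(0.4)) / 4 = 27.2/4 = 6.8
  S[U,V] = ((-1.6)·(3.2) + (-1.6)·(1.2) + (-1.6)·(-3.8) + (4.4)·(-2.8) + (0.4)·(2.2)) / 4 = -12.4/4 = -3.1
  S[U,W] = ((-1.6)·(2.6) + (-1.6)·(1.6) + (-1.6)·(-1.4) + (4.4)·(-1.4) + (0.4)·(-1.4)) / 4 = -11.2/4 = -2.8
  S[V,V] = ((3.2)·(3.2) + (1.2)·(1.2) + (-3.8)·(-3.8) + (-2.8)·(-2.8) + (2.2)·(2.2)) / 4 = 38.8/4 = 9.7
  S[V,W] = ((3.2)·(2.6) + (1.2)·(1.6) + (-3.8)·(-1.4) + (-2.8)·(-1.4) + (2.2)·(-1.4)) / 4 = 16.4/4 = 4.1
  S[W,W] = ((2.6)·(2.6) + (1.6)·(1.6) + (-1.4)·(-1.4) + (-1.4)·(-1.4) + (-1.4)·(-1.4)) / 4 = 15.2/4 = 3.8

S is symmetric (S[j,i] = S[i,j]). Assembling:

S = [[6.8, -3.1, -2.8],
 [-3.1, 9.7, 4.1],
 [-2.8, 4.1, 3.8]]


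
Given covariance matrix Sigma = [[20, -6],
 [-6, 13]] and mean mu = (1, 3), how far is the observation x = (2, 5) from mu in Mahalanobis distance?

Step 1 — centre the observation: (x - mu) = (1, 2).

Step 2 — invert Sigma. det(Sigma) = 20·13 - (-6)² = 224.
  Sigma^{-1} = (1/det) · [[d, -b], [-b, a]] = [[0.058, 0.0268],
 [0.0268, 0.0893]].

Step 3 — form the quadratic (x - mu)^T · Sigma^{-1} · (x - mu):
  Sigma^{-1} · (x - mu) = (0.1116, 0.2054).
  (x - mu)^T · [Sigma^{-1} · (x - mu)] = (1)·(0.1116) + (2)·(0.2054) = 0.5223.

Step 4 — take square root: d = √(0.5223) ≈ 0.7227.

d(x, mu) = √(0.5223) ≈ 0.7227


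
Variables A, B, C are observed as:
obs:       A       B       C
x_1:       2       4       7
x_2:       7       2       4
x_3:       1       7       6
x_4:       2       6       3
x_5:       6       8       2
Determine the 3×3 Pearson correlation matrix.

Step 1 — column means:
  mean(A) = (2 + 7 + 1 + 2 + 6) / 5 = 18/5 = 3.6
  mean(B) = (4 + 2 + 7 + 6 + 8) / 5 = 27/5 = 5.4
  mean(C) = (7 + 4 + 6 + 3 + 2) / 5 = 22/5 = 4.4

Step 2 — sample variances and covariances s[i,j] = (1/(n-1)) · Σ_k (x_{k,i} - mean_i) · (x_{k,j} - mean_j), with n-1 = 4:
  s[A,A] = ((-1.6)·(-1.6) + (3.4)·(3.4) + (-2.6)·(-2.6) + (-1.6)·(-1.6) + (2.4)·(2.4)) / 4 = 29.2/4 = 7.3
  s[A,B] = ((-1.6)·(-1.4) + (3.4)·(-3.4) + (-2.6)·(1.6) + (-1.6)·(0.6) + (2.4)·(2.6)) / 4 = -8.2/4 = -2.05
  s[A,C] = ((-1.6)·(2.6) + (3.4)·(-0.4) + (-2.6)·(1.6) + (-1.6)·(-1.4) + (2.4)·(-2.4)) / 4 = -13.2/4 = -3.3
  s[B,B] = ((-1.4)·(-1.4) + (-3.4)·(-3.4) + (1.6)·(1.6) + (0.6)·(0.6) + (2.6)·(2.6)) / 4 = 23.2/4 = 5.8
  s[B,C] = ((-1.4)·(2.6) + (-3.4)·(-0.4) + (1.6)·(1.6) + (0.6)·(-1.4) + (2.6)·(-2.4)) / 4 = -6.8/4 = -1.7
  s[C,C] = ((2.6)·(2.6) + (-0.4)·(-0.4) + (1.6)·(1.6) + (-1.4)·(-1.4) + (-2.4)·(-2.4)) / 4 = 17.2/4 = 4.3
  Sample standard deviations s_i = √(s[i,i]):
  s(A) = √(7.3) = 2.7019
  s(B) = √(5.8) = 2.4083
  s(C) = √(4.3) = 2.0736

Step 3 — r_{ij} = s_{ij} / (s_i · s_j):
  r[A,A] = 1 (diagonal).
  r[A,B] = -2.05 / (2.7019 · 2.4083) = -2.05 / 6.5069 = -0.315
  r[A,C] = -3.3 / (2.7019 · 2.0736) = -3.3 / 5.6027 = -0.589
  r[B,B] = 1 (diagonal).
  r[B,C] = -1.7 / (2.4083 · 2.0736) = -1.7 / 4.994 = -0.3404
  r[C,C] = 1 (diagonal).

R is symmetric with unit diagonal. Assembling:

R = [[1, -0.315, -0.589],
 [-0.315, 1, -0.3404],
 [-0.589, -0.3404, 1]]


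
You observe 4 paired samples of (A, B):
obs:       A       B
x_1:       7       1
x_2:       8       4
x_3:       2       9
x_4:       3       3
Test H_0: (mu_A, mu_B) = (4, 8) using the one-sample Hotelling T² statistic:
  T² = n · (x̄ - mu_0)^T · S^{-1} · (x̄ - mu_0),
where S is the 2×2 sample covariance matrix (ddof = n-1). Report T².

Step 1 — sample mean vector:
  mean(A) = (7 + 8 + 2 + 3) / 4 = 20/4 = 5
  mean(B) = (1 + 4 + 9 + 3) / 4 = 17/4 = 4.25
  x̄ = (5, 4.25),  deviation x̄ - mu_0 = (5, 4.25) - (4, 8) = (1, -3.75).

Step 2 — sample covariance matrix, S[i,j] = (1/(n-1)) · Σ_k (x_{k,i} - mean_i) · (x_{k,j} - mean_j), divisor n-1 = 3:
  S[A,A] = ((2)·(2) + (3)·(3) + (-3)·(-3) + (-2)·(-2)) / 3 = 26/3 = 8.6667
  S[A,B] = ((2)·(-3.25) + (3)·(-0.25) + (-3)·(4.75) + (-2)·(-1.25)) / 3 = -19/3 = -6.3333
  S[B,B] = ((-3.25)·(-3.25) + (-0.25)·(-0.25) + (4.75)·(4.75) + (-1.25)·(-1.25)) / 3 = 34.75/3 = 11.5833
  S = [[8.6667, -6.3333],
 [-6.3333, 11.5833]].

Step 3 — invert S. det(S) = 8.6667·11.5833 - (-6.3333)² = 60.2778.
  S^{-1} = (1/det) · [[d, -b], [-b, a]] = [[0.1922, 0.1051],
 [0.1051, 0.1438]].

Step 4 — quadratic form (x̄ - mu_0)^T · S^{-1} · (x̄ - mu_0):
  S^{-1} · (x̄ - mu_0) = (-0.2018, -0.4341),
  (x̄ - mu_0)^T · [...] = (1)·(-0.2018) + (-3.75)·(-0.4341) = 1.426.

Step 5 — scale by n: T² = 4 · 1.426 = 5.7041.

T² ≈ 5.7041
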